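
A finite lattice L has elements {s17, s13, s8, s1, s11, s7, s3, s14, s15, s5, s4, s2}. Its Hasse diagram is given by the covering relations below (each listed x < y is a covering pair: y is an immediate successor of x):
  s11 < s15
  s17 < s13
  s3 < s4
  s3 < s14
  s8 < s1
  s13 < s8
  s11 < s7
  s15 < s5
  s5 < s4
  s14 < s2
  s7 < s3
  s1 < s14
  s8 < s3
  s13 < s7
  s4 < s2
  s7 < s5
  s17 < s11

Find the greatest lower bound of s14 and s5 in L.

s7

Common lower bounds of {s14, s5}: s11, s13, s17, s7.
The greatest among these is s7.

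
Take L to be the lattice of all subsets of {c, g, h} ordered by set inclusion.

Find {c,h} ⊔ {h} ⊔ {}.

Under ⊆, join is union: {c,h} ∪ {h} ∪ {} = {c,h}.

{c,h}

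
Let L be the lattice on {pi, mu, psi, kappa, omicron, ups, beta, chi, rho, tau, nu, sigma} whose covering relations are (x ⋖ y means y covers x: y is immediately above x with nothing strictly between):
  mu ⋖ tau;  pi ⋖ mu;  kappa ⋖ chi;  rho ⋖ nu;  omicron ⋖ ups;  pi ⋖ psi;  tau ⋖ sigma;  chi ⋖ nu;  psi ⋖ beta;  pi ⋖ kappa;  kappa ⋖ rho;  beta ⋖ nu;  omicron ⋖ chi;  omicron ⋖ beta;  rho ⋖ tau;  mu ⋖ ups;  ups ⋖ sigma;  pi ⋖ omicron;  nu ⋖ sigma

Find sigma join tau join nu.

sigma

Common upper bounds of {sigma, tau, nu}: sigma.
The least among these is sigma.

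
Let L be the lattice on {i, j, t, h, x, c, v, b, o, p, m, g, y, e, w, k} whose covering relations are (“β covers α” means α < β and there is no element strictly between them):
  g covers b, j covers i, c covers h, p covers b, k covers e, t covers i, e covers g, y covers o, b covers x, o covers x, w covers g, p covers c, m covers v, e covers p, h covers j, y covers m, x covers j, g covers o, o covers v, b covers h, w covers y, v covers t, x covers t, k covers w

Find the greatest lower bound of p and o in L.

Common lower bounds of {p, o}: i, j, t, x.
The greatest among these is x.

x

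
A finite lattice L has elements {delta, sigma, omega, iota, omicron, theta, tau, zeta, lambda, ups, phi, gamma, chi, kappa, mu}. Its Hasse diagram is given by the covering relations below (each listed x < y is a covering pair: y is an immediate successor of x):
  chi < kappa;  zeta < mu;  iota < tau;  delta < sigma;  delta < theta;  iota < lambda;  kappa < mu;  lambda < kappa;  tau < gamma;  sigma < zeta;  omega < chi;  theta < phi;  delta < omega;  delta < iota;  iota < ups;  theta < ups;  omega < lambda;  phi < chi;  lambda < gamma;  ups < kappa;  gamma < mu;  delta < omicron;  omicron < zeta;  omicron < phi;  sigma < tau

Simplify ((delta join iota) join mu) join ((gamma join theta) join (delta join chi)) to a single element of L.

delta ∨ iota = iota
iota ∨ mu = mu
gamma ∨ theta = mu
delta ∨ chi = chi
mu ∨ chi = mu
mu ∨ mu = mu

mu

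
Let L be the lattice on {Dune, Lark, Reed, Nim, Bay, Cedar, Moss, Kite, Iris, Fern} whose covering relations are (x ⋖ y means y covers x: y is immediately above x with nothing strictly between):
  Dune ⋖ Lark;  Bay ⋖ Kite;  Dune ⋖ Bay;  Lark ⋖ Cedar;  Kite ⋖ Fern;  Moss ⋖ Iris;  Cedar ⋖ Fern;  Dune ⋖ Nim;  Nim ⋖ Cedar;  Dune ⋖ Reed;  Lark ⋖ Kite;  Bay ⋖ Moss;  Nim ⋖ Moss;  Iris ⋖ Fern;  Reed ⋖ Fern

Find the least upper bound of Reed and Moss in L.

Fern

Common upper bounds of {Reed, Moss}: Fern.
The least among these is Fern.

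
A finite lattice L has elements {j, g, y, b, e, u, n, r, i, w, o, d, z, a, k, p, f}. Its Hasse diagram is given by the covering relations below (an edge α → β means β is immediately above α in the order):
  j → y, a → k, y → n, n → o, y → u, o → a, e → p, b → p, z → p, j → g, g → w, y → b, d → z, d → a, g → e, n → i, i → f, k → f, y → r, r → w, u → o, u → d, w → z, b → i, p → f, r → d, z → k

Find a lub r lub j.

a

Common upper bounds of {a, r, j}: a, f, k.
The least among these is a.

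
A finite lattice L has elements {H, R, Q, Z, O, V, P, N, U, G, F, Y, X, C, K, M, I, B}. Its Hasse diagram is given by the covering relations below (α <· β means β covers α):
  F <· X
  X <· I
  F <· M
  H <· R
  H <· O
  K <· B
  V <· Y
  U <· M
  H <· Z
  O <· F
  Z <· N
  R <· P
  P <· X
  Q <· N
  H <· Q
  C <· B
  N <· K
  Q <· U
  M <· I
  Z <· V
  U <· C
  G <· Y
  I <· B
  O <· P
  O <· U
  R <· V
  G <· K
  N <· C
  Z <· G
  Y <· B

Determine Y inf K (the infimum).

G

Common lower bounds of {Y, K}: G, H, Z.
The greatest among these is G.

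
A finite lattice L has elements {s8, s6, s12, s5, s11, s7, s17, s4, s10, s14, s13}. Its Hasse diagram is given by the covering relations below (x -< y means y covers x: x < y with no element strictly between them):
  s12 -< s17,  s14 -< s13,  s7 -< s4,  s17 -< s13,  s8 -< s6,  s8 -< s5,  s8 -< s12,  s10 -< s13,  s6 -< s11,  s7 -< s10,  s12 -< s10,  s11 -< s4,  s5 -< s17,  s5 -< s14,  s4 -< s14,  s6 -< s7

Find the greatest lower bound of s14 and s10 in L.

s7

Common lower bounds of {s14, s10}: s6, s7, s8.
The greatest among these is s7.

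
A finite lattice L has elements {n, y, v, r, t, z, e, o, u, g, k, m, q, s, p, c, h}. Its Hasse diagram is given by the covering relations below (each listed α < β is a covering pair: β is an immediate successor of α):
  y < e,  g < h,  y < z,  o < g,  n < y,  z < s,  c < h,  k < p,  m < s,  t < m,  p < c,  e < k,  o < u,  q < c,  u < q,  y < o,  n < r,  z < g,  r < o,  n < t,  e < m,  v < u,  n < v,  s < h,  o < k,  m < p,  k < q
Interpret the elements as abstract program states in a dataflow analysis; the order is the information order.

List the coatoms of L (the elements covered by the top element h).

c, g, s

The coatoms are exactly the elements covered by h: c, g, s.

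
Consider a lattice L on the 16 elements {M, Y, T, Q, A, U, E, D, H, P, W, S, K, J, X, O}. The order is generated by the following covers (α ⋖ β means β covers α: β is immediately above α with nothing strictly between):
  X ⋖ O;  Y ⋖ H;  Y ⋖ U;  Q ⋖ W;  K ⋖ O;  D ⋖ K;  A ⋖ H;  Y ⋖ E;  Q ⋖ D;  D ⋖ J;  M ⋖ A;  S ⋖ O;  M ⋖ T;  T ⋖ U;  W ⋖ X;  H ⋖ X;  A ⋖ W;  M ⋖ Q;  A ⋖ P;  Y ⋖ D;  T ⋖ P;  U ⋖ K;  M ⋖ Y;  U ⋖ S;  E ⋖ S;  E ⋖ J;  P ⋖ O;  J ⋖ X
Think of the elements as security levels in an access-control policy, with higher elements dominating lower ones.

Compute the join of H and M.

Common upper bounds of {H, M}: H, O, X.
The least among these is H.

H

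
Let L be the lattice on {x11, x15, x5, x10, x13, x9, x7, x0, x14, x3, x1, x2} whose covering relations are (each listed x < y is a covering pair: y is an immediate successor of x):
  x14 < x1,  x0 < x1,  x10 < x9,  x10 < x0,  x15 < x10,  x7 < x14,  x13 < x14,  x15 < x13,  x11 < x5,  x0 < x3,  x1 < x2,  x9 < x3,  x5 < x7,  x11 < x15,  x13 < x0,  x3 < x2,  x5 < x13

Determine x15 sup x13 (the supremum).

x13

Common upper bounds of {x15, x13}: x0, x1, x13, x14, x2, x3.
The least among these is x13.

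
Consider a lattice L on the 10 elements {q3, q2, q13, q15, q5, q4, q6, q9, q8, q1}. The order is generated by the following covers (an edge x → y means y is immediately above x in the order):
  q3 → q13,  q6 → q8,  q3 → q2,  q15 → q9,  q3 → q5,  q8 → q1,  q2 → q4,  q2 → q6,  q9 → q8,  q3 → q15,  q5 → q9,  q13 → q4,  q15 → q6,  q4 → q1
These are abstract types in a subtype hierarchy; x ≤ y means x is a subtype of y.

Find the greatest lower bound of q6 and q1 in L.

Common lower bounds of {q6, q1}: q15, q2, q3, q6.
The greatest among these is q6.

q6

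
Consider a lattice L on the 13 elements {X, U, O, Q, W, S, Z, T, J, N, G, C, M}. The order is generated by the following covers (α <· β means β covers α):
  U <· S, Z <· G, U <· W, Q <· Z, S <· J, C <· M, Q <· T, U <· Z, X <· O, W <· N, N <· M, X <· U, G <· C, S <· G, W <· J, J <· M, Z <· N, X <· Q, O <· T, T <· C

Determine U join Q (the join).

Common upper bounds of {U, Q}: C, G, M, N, Z.
The least among these is Z.

Z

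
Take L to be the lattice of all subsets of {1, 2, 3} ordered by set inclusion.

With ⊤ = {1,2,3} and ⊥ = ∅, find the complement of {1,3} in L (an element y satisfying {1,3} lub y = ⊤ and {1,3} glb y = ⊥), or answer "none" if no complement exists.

Need y with {1,3} ∨ y = {1,2,3} and {1,3} ∧ y = ∅.
Checking each element gives: {2}.

{2}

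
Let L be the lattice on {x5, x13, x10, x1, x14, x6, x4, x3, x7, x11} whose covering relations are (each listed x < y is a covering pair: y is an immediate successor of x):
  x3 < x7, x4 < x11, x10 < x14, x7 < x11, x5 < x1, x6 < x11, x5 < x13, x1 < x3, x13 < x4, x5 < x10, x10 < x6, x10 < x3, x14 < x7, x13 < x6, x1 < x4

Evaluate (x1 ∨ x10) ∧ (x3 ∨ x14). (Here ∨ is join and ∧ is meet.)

x3

x1 ∨ x10 = x3
x3 ∨ x14 = x7
x3 ∧ x7 = x3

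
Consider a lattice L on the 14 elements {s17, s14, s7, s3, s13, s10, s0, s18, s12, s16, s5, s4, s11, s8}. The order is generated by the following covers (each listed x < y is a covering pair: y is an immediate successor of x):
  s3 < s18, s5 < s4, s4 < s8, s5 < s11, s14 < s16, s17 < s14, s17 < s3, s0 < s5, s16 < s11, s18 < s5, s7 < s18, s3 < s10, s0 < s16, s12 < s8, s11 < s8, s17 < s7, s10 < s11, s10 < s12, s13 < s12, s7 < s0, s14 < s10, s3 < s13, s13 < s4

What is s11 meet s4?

s5

Common lower bounds of {s11, s4}: s0, s17, s18, s3, s5, s7.
The greatest among these is s5.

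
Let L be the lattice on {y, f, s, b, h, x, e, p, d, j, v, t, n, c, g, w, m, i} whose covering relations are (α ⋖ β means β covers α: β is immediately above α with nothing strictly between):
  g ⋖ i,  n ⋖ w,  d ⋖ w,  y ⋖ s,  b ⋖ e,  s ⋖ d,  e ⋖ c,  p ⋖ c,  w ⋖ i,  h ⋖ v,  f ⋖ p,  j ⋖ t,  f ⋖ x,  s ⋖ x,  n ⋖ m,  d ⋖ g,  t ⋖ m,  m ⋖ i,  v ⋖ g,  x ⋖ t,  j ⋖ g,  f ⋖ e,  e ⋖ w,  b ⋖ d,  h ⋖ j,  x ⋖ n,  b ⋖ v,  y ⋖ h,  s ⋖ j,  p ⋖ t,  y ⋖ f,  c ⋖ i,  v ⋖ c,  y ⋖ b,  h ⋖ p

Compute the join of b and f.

e

Common upper bounds of {b, f}: c, e, i, w.
The least among these is e.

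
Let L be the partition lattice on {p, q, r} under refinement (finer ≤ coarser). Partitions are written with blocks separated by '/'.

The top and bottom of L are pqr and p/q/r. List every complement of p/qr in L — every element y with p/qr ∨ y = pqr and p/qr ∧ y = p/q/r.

pq/r, pr/q

Need y with p/qr ∨ y = pqr and p/qr ∧ y = p/q/r.
Checking each element gives: pq/r, pr/q.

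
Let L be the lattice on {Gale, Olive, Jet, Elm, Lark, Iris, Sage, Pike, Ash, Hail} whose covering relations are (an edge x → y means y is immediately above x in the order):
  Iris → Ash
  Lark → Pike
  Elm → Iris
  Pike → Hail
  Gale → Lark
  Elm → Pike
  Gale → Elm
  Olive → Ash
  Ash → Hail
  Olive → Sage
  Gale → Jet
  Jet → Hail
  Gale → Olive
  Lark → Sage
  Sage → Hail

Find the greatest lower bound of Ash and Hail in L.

Ash

Common lower bounds of {Ash, Hail}: Ash, Elm, Gale, Iris, Olive.
The greatest among these is Ash.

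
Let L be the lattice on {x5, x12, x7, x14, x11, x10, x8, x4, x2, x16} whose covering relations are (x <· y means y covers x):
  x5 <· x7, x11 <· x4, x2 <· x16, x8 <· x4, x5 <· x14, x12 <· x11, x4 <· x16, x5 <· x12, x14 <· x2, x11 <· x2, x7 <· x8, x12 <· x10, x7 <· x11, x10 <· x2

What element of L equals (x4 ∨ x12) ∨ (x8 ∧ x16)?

x4

x4 ∨ x12 = x4
x8 ∧ x16 = x8
x4 ∨ x8 = x4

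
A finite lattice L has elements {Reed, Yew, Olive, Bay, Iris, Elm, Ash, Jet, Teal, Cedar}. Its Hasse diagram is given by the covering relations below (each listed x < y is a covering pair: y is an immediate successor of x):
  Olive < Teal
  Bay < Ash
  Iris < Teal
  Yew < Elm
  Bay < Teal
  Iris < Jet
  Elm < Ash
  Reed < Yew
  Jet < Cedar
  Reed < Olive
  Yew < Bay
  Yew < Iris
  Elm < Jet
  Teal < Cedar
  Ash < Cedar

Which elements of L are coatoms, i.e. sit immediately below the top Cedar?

Ash, Jet, Teal

The coatoms are exactly the elements covered by Cedar: Ash, Jet, Teal.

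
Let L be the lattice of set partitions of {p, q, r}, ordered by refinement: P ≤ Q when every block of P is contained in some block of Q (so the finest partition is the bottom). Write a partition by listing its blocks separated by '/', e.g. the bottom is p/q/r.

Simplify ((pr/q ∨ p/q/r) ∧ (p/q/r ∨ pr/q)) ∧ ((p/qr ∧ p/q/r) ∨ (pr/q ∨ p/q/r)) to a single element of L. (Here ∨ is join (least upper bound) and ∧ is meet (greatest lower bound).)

pr/q

pr/q ∨ p/q/r = pr/q
p/q/r ∨ pr/q = pr/q
pr/q ∧ pr/q = pr/q
p/qr ∧ p/q/r = p/q/r
pr/q ∨ p/q/r = pr/q
p/q/r ∨ pr/q = pr/q
pr/q ∧ pr/q = pr/q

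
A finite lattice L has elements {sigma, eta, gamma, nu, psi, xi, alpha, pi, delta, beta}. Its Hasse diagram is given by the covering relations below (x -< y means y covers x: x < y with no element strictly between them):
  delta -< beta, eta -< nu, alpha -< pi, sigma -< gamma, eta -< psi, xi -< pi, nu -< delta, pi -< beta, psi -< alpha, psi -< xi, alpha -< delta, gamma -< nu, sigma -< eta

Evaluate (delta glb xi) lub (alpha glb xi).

delta ∧ xi = psi
alpha ∧ xi = psi
psi ∨ psi = psi

psi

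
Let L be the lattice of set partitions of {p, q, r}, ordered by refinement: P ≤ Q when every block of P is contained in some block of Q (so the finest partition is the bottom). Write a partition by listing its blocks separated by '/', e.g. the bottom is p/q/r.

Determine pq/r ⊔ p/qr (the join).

pqr

The join of pq/r and p/qr merges any blocks that overlap across the partitions, giving pqr.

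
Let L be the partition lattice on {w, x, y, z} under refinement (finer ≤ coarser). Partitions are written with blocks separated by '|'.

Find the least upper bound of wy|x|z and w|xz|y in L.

wy|xz

Common upper bounds of {wy|x|z, w|xz|y}: wxyz, wy|xz.
The least among these is wy|xz.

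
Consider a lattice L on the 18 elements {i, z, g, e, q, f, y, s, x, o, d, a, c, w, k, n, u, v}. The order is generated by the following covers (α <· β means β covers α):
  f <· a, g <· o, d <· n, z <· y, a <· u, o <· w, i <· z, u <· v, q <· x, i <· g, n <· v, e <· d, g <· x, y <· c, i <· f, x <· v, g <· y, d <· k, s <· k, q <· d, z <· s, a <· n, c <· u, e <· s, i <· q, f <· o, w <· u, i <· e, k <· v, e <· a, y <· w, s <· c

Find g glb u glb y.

Common lower bounds of {g, u, y}: g, i.
The greatest among these is g.

g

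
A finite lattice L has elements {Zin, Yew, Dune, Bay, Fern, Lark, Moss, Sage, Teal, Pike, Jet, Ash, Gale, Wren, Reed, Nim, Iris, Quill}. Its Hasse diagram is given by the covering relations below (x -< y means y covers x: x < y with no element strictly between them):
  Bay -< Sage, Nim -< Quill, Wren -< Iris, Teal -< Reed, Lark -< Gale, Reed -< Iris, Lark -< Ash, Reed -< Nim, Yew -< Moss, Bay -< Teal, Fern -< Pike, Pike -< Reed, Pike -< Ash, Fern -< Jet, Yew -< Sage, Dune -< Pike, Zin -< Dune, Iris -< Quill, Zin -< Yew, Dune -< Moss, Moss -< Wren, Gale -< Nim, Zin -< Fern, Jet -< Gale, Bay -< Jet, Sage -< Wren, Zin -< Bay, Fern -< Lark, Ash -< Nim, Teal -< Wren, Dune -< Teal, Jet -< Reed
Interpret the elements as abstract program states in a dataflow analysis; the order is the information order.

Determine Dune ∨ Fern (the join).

Common upper bounds of {Dune, Fern}: Ash, Iris, Nim, Pike, Quill, Reed.
The least among these is Pike.

Pike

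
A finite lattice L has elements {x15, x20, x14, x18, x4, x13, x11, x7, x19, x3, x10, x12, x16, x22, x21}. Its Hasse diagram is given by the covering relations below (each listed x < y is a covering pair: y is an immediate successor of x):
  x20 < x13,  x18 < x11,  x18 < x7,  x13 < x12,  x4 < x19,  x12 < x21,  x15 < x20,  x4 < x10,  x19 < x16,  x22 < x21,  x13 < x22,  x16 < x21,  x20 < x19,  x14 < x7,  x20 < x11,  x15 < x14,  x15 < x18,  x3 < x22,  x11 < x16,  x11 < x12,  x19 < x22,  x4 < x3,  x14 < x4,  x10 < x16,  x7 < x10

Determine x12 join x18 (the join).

Common upper bounds of {x12, x18}: x12, x21.
The least among these is x12.

x12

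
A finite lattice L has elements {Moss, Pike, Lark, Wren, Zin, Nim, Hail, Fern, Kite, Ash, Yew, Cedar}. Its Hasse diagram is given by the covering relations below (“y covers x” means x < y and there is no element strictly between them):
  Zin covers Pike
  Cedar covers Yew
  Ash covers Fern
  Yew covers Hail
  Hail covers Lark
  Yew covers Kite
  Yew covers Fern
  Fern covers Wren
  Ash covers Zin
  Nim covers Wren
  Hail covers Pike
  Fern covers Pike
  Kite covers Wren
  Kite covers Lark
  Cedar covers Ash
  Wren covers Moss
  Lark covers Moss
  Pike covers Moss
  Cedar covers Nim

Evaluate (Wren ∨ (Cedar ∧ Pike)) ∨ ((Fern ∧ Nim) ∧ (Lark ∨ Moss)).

Cedar ∧ Pike = Pike
Wren ∨ Pike = Fern
Fern ∧ Nim = Wren
Lark ∨ Moss = Lark
Wren ∧ Lark = Moss
Fern ∨ Moss = Fern

Fern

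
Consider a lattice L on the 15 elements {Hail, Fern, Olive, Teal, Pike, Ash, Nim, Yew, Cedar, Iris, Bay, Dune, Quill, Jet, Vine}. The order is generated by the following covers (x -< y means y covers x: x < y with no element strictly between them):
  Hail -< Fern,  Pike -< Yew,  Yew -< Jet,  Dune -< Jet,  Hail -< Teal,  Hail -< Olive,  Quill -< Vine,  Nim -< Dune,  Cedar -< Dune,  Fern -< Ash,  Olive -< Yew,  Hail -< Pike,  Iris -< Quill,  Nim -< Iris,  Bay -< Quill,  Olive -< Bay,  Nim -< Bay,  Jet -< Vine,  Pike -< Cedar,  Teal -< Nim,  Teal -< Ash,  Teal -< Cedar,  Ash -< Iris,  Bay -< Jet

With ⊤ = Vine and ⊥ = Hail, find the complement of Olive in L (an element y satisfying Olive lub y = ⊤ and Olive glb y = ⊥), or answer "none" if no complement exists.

none

For every candidate y, either Olive ∨ y ≠ Vine or Olive ∧ y ≠ Hail; no complement exists.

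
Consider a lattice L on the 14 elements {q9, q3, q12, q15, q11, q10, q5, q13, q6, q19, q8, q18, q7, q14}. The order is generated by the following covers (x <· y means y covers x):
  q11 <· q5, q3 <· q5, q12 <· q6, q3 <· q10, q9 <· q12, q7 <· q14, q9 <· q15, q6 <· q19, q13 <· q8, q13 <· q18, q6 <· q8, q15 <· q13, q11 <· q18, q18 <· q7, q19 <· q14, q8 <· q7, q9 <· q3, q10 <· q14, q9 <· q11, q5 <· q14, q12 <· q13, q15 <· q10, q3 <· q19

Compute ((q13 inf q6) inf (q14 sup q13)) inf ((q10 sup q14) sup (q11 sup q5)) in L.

q12

q13 ∧ q6 = q12
q14 ∨ q13 = q14
q12 ∧ q14 = q12
q10 ∨ q14 = q14
q11 ∨ q5 = q5
q14 ∨ q5 = q14
q12 ∧ q14 = q12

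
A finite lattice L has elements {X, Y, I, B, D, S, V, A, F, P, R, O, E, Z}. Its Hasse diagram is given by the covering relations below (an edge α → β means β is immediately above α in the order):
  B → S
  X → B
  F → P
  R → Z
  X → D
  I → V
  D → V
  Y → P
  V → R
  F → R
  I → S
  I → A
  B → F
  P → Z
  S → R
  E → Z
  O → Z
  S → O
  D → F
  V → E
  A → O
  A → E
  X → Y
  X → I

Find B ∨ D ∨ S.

R

Common upper bounds of {B, D, S}: R, Z.
The least among these is R.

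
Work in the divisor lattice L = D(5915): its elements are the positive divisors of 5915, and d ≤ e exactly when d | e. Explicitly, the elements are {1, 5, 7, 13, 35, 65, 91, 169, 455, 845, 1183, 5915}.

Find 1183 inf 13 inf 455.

13

In the divisibility order, the meet is the greatest common divisor: gcd(1183, 13, 455) = 13.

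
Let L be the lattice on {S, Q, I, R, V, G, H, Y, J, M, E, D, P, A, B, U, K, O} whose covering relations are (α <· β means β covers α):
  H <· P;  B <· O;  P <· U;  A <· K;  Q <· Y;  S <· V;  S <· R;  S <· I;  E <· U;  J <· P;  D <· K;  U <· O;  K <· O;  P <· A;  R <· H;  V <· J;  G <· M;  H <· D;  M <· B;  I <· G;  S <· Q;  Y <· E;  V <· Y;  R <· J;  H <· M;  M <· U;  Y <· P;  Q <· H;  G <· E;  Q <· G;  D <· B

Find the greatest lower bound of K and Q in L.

Q

Common lower bounds of {K, Q}: Q, S.
The greatest among these is Q.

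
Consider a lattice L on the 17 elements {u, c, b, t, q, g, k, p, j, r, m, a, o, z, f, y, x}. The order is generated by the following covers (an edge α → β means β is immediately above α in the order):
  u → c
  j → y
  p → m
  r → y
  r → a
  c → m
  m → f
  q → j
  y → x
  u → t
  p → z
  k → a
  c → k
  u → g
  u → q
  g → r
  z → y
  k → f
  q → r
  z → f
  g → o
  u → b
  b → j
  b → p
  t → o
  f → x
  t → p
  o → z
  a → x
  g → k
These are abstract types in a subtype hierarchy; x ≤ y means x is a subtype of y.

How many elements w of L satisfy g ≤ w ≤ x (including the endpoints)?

The interval [g, x] = {a, f, g, k, o, r, x, y, z}, which has 9 elements.

9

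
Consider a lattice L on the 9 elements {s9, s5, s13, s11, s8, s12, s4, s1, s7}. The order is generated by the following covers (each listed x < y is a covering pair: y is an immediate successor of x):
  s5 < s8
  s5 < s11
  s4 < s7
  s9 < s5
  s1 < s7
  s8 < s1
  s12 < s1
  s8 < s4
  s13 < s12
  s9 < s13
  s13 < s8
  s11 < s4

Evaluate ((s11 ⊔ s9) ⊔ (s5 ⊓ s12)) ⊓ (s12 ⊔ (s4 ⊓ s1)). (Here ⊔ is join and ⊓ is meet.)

s11 ∨ s9 = s11
s5 ∧ s12 = s9
s11 ∨ s9 = s11
s4 ∧ s1 = s8
s12 ∨ s8 = s1
s11 ∧ s1 = s5

s5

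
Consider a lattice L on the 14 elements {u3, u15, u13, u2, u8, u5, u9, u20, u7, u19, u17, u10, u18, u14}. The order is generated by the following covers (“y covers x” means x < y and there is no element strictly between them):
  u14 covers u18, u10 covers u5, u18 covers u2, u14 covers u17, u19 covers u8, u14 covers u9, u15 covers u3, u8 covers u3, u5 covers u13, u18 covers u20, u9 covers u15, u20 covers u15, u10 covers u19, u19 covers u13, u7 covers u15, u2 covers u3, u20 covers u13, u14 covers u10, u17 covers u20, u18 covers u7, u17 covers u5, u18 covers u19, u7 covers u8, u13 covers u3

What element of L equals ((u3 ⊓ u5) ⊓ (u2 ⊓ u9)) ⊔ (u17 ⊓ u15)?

u3 ∧ u5 = u3
u2 ∧ u9 = u3
u3 ∧ u3 = u3
u17 ∧ u15 = u15
u3 ∨ u15 = u15

u15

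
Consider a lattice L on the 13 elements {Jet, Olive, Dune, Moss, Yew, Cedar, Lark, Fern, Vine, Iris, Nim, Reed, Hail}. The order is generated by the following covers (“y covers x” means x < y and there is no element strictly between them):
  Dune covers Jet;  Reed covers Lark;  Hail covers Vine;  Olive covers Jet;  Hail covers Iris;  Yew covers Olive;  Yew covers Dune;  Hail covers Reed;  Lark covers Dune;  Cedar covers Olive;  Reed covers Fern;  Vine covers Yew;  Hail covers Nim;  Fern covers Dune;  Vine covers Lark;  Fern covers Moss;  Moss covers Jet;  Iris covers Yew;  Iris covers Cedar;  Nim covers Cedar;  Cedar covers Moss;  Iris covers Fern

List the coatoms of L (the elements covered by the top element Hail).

The coatoms are exactly the elements covered by Hail: Iris, Nim, Reed, Vine.

Iris, Nim, Reed, Vine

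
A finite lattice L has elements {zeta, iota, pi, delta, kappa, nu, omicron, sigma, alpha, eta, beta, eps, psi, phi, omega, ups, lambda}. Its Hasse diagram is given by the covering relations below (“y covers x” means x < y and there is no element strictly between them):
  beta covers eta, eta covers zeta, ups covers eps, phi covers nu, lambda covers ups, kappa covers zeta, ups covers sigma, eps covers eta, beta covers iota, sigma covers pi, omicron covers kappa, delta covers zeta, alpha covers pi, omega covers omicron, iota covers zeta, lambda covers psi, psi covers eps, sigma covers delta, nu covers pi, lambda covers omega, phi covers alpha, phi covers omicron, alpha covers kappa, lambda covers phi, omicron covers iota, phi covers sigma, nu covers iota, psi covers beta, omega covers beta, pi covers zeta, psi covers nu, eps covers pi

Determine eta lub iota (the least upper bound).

Common upper bounds of {eta, iota}: beta, lambda, omega, psi.
The least among these is beta.

beta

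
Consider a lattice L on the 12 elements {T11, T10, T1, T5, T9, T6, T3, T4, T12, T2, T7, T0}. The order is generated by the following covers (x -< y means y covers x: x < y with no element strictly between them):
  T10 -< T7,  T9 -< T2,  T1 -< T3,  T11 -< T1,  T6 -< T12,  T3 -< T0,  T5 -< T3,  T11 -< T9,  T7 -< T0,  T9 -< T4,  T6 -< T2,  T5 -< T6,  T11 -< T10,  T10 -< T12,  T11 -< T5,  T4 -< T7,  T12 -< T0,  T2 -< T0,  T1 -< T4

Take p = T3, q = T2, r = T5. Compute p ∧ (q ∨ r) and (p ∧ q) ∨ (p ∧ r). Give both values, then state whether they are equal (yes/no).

q ∨ r = T2, so p ∧ (q ∨ r) = T3 ∧ T2 = T5.
p ∧ q = T5 and p ∧ r = T5, so (p ∧ q) ∨ (p ∧ r) = T5 ∨ T5 = T5.
Equal: yes.

T5; T5; yes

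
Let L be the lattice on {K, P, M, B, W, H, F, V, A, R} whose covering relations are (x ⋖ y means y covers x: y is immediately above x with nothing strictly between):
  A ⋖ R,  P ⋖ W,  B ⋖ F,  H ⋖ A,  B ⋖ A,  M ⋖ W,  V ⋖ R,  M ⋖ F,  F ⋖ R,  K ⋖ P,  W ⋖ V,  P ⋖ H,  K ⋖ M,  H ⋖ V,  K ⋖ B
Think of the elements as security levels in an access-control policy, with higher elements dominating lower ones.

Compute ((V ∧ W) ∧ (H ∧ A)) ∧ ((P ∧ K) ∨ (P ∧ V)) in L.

V ∧ W = W
H ∧ A = H
W ∧ H = P
P ∧ K = K
P ∧ V = P
K ∨ P = P
P ∧ P = P

P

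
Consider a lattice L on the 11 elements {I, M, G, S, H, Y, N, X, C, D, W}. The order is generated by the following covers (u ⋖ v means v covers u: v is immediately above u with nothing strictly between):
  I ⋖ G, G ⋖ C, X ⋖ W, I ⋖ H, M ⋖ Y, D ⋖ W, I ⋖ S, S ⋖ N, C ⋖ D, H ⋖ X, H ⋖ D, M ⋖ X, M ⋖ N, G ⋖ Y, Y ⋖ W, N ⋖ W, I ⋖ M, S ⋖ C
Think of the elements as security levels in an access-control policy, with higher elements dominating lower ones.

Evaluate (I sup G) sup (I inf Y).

G

I ∨ G = G
I ∧ Y = I
G ∨ I = G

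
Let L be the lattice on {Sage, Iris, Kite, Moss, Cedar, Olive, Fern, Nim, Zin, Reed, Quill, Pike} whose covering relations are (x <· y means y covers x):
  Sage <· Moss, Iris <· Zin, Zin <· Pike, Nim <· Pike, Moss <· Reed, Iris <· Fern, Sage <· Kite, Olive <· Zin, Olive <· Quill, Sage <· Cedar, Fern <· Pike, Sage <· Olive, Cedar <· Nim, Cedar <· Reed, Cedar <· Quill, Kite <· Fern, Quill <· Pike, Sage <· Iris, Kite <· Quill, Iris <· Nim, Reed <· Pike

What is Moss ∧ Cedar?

Common lower bounds of {Moss, Cedar}: Sage.
The greatest among these is Sage.

Sage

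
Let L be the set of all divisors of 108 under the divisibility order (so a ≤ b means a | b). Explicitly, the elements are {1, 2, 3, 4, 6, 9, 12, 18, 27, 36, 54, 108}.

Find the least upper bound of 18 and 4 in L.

Common upper bounds of {18, 4}: 108, 36.
The least among these is 36.

36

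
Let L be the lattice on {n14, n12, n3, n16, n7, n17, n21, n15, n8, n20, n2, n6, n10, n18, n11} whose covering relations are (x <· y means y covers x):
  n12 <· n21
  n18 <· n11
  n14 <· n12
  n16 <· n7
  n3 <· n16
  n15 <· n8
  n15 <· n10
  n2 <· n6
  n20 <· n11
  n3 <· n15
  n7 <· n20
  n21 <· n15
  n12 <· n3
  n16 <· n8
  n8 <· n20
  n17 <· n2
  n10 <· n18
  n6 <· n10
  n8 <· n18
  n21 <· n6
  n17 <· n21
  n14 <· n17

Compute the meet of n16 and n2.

Common lower bounds of {n16, n2}: n14.
The greatest among these is n14.

n14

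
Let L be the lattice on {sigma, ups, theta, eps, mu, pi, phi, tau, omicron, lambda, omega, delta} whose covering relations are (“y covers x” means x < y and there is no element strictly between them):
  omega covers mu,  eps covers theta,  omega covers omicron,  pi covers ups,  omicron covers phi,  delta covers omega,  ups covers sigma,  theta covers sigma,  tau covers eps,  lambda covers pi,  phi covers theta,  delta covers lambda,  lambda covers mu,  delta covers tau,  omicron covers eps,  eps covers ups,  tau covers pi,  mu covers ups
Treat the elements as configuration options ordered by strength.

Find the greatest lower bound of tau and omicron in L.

Common lower bounds of {tau, omicron}: eps, sigma, theta, ups.
The greatest among these is eps.

eps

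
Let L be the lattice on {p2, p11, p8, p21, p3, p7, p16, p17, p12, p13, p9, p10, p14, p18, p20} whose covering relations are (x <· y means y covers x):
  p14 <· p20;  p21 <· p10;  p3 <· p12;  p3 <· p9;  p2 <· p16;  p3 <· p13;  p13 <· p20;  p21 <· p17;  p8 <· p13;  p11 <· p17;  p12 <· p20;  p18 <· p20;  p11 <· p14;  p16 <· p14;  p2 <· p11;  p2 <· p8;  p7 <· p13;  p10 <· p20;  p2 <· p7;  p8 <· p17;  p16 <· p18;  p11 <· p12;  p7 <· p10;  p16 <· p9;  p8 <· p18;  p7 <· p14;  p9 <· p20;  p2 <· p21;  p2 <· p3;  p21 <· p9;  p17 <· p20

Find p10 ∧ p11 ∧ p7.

p2

Common lower bounds of {p10, p11, p7}: p2.
The greatest among these is p2.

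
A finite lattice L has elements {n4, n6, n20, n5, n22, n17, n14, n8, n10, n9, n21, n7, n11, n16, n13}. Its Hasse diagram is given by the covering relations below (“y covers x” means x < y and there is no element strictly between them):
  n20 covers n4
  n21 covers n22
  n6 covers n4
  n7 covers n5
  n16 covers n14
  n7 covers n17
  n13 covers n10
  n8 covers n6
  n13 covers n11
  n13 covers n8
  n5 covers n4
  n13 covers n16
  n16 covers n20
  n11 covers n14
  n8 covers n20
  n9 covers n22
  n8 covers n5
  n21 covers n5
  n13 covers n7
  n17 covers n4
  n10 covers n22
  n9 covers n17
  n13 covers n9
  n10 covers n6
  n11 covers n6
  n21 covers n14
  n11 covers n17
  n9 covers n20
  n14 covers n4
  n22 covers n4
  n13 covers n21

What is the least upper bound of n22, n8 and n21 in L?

Common upper bounds of {n22, n8, n21}: n13.
The least among these is n13.

n13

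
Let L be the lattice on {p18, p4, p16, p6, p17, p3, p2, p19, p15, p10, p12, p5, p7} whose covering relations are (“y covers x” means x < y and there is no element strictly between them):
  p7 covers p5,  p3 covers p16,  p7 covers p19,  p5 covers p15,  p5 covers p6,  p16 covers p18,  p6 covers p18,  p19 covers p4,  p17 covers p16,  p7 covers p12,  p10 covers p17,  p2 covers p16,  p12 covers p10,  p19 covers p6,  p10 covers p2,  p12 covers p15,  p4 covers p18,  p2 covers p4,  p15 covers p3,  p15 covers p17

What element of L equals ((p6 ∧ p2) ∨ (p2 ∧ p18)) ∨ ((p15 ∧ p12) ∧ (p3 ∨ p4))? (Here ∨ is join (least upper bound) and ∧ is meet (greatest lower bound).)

p6 ∧ p2 = p18
p2 ∧ p18 = p18
p18 ∨ p18 = p18
p15 ∧ p12 = p15
p3 ∨ p4 = p12
p15 ∧ p12 = p15
p18 ∨ p15 = p15

p15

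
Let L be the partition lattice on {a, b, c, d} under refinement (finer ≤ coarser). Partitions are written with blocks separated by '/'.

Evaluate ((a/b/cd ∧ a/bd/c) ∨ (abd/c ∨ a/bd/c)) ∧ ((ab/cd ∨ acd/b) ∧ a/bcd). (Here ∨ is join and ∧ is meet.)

a/bd/c

a/b/cd ∧ a/bd/c = a/b/c/d
abd/c ∨ a/bd/c = abd/c
a/b/c/d ∨ abd/c = abd/c
ab/cd ∨ acd/b = abcd
abcd ∧ a/bcd = a/bcd
abd/c ∧ a/bcd = a/bd/c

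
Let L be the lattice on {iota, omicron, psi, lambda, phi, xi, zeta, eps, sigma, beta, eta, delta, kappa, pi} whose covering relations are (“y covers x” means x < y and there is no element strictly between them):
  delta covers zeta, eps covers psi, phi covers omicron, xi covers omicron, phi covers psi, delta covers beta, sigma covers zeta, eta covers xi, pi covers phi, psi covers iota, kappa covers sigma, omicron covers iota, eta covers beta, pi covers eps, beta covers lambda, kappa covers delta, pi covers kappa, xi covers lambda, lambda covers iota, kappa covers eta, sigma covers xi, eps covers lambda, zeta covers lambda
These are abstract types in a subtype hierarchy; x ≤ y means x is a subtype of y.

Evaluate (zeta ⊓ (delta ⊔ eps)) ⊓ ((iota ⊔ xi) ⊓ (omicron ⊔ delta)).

lambda

delta ∨ eps = pi
zeta ∧ pi = zeta
iota ∨ xi = xi
omicron ∨ delta = kappa
xi ∧ kappa = xi
zeta ∧ xi = lambda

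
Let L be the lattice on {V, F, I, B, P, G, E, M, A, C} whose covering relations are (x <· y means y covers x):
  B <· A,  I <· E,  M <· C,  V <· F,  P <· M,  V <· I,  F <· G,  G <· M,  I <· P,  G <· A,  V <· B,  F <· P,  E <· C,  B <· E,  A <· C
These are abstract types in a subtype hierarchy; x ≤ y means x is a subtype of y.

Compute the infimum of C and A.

A

Common lower bounds of {C, A}: A, B, F, G, V.
The greatest among these is A.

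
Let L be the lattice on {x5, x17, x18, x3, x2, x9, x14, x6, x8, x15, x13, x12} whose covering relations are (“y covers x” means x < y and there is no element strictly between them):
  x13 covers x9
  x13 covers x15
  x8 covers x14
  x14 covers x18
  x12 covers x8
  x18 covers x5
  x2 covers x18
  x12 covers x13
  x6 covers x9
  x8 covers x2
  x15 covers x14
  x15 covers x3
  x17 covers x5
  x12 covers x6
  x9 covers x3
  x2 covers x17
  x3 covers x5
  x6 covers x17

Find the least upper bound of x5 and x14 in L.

x14

Common upper bounds of {x5, x14}: x12, x13, x14, x15, x8.
The least among these is x14.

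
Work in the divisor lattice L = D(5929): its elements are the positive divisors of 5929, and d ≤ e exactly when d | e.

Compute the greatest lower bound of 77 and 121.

11

Common lower bounds of {77, 121}: 1, 11.
The greatest among these is 11.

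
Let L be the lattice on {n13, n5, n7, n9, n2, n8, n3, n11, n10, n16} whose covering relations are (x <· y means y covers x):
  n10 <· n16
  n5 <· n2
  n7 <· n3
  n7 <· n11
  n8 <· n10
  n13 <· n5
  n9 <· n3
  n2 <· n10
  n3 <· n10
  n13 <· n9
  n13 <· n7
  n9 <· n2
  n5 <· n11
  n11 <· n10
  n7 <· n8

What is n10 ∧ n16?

Common lower bounds of {n10, n16}: n10, n11, n13, n2, n3, n5, n7, n8, n9.
The greatest among these is n10.

n10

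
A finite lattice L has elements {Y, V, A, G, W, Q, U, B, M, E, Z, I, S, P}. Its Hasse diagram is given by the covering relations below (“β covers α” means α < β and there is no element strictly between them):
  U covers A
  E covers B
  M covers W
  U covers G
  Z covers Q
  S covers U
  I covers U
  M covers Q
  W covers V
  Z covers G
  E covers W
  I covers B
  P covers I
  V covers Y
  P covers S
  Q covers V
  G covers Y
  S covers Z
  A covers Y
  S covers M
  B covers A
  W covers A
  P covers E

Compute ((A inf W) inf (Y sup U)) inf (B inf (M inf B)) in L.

A

A ∧ W = A
Y ∨ U = U
A ∧ U = A
M ∧ B = A
B ∧ A = A
A ∧ A = A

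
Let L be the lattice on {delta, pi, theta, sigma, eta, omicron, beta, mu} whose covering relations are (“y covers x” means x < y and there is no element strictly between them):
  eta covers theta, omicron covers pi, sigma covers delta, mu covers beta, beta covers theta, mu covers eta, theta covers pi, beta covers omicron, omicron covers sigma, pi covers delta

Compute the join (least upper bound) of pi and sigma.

Common upper bounds of {pi, sigma}: beta, mu, omicron.
The least among these is omicron.

omicron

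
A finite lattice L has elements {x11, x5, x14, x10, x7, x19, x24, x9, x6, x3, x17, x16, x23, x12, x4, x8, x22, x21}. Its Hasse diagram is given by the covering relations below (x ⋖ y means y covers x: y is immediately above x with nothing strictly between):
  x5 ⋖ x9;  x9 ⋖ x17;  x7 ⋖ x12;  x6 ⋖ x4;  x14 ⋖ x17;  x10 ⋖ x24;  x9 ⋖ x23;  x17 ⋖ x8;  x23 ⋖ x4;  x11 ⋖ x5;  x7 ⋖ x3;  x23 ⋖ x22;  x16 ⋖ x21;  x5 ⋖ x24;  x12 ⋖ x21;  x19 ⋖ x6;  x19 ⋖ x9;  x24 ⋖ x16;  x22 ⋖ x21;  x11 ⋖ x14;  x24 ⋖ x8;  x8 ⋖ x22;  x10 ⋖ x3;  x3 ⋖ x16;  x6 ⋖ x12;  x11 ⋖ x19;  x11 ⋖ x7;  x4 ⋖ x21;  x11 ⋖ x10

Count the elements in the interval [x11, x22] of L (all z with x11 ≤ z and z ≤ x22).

The interval [x11, x22] = {x10, x11, x14, x17, x19, x22, x23, x24, x5, x8, x9}, which has 11 elements.

11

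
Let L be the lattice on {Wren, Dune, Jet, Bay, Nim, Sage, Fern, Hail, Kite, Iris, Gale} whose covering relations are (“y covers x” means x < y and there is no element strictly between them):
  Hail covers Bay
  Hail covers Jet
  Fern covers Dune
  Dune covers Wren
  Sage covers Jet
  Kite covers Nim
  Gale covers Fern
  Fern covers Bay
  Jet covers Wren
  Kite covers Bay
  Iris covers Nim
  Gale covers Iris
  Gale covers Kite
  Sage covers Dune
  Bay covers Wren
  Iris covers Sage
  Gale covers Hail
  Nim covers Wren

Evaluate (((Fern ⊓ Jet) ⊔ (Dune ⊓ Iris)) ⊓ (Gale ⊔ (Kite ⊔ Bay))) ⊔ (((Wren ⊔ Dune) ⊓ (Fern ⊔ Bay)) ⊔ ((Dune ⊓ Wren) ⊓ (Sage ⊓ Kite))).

Dune

Fern ∧ Jet = Wren
Dune ∧ Iris = Dune
Wren ∨ Dune = Dune
Kite ∨ Bay = Kite
Gale ∨ Kite = Gale
Dune ∧ Gale = Dune
Wren ∨ Dune = Dune
Fern ∨ Bay = Fern
Dune ∧ Fern = Dune
Dune ∧ Wren = Wren
Sage ∧ Kite = Wren
Wren ∧ Wren = Wren
Dune ∨ Wren = Dune
Dune ∨ Dune = Dune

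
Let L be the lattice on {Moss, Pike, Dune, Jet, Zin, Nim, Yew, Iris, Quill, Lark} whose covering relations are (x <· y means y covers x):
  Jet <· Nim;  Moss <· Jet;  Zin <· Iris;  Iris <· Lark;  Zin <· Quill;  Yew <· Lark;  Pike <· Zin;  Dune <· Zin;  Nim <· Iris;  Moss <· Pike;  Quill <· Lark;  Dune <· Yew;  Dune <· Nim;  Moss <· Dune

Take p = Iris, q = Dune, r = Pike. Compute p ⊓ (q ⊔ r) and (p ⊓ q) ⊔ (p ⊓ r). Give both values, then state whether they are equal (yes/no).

Zin; Zin; yes

q ⊔ r = Zin, so p ⊓ (q ⊔ r) = Iris ⊓ Zin = Zin.
p ⊓ q = Dune and p ⊓ r = Pike, so (p ⊓ q) ⊔ (p ⊓ r) = Dune ⊔ Pike = Zin.
Equal: yes.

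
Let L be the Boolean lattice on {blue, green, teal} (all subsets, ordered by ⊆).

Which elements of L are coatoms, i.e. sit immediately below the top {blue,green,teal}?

The coatoms are exactly the elements covered by {blue,green,teal}: {blue,green}, {blue,teal}, {green,teal}.

{blue,green}, {blue,teal}, {green,teal}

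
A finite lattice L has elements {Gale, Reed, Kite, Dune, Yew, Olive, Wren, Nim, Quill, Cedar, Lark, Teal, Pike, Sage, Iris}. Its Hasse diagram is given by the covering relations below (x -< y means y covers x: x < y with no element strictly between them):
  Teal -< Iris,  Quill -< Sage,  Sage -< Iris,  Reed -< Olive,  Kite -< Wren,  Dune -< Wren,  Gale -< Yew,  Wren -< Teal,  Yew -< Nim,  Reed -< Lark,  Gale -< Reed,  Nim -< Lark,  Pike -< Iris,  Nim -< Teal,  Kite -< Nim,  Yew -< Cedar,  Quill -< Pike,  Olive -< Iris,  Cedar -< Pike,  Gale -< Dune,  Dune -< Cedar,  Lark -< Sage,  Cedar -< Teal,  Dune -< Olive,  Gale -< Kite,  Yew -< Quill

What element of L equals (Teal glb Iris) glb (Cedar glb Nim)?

Yew

Teal ∧ Iris = Teal
Cedar ∧ Nim = Yew
Teal ∧ Yew = Yew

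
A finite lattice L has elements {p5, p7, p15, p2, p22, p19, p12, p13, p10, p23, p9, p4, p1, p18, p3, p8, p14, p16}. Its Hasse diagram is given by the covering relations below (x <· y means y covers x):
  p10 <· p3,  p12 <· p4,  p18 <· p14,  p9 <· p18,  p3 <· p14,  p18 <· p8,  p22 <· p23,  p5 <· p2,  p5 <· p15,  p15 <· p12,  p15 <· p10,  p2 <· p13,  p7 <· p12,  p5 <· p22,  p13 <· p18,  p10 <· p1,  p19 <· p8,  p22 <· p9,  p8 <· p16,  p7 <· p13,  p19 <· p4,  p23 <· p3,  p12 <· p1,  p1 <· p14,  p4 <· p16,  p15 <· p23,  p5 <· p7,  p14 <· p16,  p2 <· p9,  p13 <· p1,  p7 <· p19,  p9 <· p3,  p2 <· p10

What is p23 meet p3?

p23

Common lower bounds of {p23, p3}: p15, p22, p23, p5.
The greatest among these is p23.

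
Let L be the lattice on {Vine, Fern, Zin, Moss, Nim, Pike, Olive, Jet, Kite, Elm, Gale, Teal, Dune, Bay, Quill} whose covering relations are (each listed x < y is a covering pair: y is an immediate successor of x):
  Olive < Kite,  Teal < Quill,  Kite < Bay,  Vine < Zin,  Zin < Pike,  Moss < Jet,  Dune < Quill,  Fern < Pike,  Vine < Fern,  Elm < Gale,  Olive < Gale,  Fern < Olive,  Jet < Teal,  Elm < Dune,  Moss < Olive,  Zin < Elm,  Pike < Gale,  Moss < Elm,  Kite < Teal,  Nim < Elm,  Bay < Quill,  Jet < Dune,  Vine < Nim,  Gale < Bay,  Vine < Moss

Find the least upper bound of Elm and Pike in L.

Common upper bounds of {Elm, Pike}: Bay, Gale, Quill.
The least among these is Gale.

Gale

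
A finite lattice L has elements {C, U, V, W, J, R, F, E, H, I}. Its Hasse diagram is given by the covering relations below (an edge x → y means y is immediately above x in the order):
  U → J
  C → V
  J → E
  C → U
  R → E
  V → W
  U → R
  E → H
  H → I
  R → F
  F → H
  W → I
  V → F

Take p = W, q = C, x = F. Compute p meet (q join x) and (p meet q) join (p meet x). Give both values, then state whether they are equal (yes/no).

q join x = F, so p meet (q join x) = W meet F = V.
p meet q = C and p meet x = V, so (p meet q) join (p meet x) = C join V = V.
Equal: yes.

V; V; yes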